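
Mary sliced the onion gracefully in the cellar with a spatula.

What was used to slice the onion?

a spatula

'with a spatula' marks the instrument of the slicing event.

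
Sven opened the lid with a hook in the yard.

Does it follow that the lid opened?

yes

'Sven opened the lid' is the causative; it entails the inchoative 'the lid opened'.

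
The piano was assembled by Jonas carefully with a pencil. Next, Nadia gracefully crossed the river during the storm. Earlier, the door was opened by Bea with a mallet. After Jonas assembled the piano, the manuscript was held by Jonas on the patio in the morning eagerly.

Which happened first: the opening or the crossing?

the opening

The connectives place the opening before the crossing.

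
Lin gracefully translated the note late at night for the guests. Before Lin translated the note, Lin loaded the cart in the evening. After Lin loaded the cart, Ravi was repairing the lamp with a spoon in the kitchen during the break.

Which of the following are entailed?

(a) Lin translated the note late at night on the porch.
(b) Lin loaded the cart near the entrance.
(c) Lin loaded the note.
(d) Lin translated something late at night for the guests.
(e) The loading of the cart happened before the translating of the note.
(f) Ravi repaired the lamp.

(d), (e)

(a) Not entailed — 'on the porch' adds information not in the original event.
(b) Not entailed — 'near the entrance' adds information not in the original event.
(c) Not entailed — Lin loaded the cart, not the note; the note belongs to the translating event.
(d) Entailed — this follows by dropping conjuncts from the translating event's description.
(e) Entailed — the narrative places the loading before the translating.
(f) Not entailed — 'was repairing' is progressive on an accomplishment; it does not entail the completed 'repaired'.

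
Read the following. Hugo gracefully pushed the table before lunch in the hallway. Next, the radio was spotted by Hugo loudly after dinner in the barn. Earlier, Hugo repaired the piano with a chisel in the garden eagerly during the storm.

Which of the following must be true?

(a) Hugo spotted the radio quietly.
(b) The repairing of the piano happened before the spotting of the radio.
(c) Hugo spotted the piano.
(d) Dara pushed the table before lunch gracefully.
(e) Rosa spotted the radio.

(a) Not entailed — 'quietly' adds a manner not in (and inconsistent with) the original.
(b) Entailed — the narrative places the repairing before the spotting.
(c) Not entailed — Hugo spotted the radio, not the piano; the piano belongs to the repairing event.
(d) Not entailed — the passage has Hugo pushing the table, not Dara.
(e) Not entailed — the passage has Hugo spotting the radio, not Rosa.

(b)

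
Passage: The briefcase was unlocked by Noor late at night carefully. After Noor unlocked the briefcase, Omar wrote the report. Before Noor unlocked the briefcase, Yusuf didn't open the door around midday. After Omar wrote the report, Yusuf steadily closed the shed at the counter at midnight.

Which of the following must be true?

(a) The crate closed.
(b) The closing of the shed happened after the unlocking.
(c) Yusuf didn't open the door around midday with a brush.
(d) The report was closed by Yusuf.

(a) Not entailed — the shed is what closed, not the crate.
(b) Entailed — the narrative places the unlocking before the closing.
(c) Entailed — under negation, adding a further restriction is entailed: if no such opening event occurred, none occurred with a brush either.
(d) Not entailed — Yusuf closed the shed, not the report; the report belongs to the writing event.

(b), (c)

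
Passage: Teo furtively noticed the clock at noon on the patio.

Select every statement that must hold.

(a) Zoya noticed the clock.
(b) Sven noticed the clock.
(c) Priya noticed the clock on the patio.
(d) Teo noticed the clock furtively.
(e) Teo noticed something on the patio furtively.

(d), (e)

(a) Not entailed — the passage has Teo noticing the clock, not Zoya.
(b) Not entailed — the passage has Teo noticing the clock, not Sven.
(c) Not entailed — the passage has Teo noticing the clock, not Priya.
(d) Entailed — this follows by dropping conjuncts from the noticing event's description.
(e) Entailed — the original entails any weakening of itself; this just drops 'at noon' and generalizes the patient.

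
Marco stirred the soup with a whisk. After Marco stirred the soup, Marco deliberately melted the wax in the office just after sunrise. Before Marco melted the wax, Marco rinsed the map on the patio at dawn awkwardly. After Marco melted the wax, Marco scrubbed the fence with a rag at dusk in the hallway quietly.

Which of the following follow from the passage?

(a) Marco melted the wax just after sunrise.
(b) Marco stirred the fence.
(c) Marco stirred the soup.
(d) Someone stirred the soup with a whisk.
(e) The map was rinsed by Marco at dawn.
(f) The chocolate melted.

(a) Entailed — dropping 'deliberately', 'in the office' leaves a sub-description the original still satisfies.
(b) Not entailed — Marco stirred the soup, not the fence; the fence belongs to the scrubbing event.
(c) Entailed — every conjunct here is already in the original stirring event.
(d) Entailed — this follows by dropping conjuncts from the stirring event's description.
(e) Entailed — the original entails any weakening of itself; this just drops 'awkwardly', 'on the patio'.
(f) Not entailed — the wax is what melted, not the chocolate.

(a), (c), (d), (e)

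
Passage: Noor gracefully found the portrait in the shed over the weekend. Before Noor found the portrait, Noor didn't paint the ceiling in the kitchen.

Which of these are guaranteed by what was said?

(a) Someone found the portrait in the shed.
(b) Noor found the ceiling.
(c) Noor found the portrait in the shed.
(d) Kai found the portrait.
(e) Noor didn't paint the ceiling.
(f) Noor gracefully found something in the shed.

(a), (c), (f)

(a) Entailed — dropping 'gracefully', 'over the weekend' and generalizing the agent leaves a sub-description the original still satisfies.
(b) Not entailed — Noor found the portrait, not the ceiling; the ceiling belongs to the painting event.
(c) Entailed — the original entails any weakening of itself; this just drops 'gracefully', 'over the weekend'.
(d) Not entailed — the passage has Noor finding the portrait, not Kai.
(e) Not entailed — dropping 'in the kitchen' under negation is not valid — the original leaves open that Noor painted the ceiling some other way.
(f) Entailed — dropping 'over the weekend' and generalizing the patient leaves a sub-description the original still satisfies.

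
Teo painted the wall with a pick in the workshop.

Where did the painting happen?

in the workshop

'in the workshop' marks the location of the painting event.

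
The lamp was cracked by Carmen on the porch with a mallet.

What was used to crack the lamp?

a mallet

'with a mallet' marks the instrument of the cracking event.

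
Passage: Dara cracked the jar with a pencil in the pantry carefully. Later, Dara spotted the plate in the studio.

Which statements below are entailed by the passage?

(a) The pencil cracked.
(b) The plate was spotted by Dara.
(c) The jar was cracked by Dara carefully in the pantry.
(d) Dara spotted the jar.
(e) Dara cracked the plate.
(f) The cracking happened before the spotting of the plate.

(a) Not entailed — the jar is what cracked, not the pencil.
(b) Entailed — the original entails any weakening of itself; this just drops 'in the studio'.
(c) Entailed — the original entails any weakening of itself; this just drops 'with a pencil'.
(d) Not entailed — Dara spotted the plate, not the jar; the jar belongs to the cracking event.
(e) Not entailed — Dara cracked the jar, not the plate; the plate belongs to the spotting event.
(f) Entailed — the narrative places the cracking before the spotting.

(b), (c), (f)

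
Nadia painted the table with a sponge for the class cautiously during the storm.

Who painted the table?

'Nadia' marks the agent of the painting event.

Nadia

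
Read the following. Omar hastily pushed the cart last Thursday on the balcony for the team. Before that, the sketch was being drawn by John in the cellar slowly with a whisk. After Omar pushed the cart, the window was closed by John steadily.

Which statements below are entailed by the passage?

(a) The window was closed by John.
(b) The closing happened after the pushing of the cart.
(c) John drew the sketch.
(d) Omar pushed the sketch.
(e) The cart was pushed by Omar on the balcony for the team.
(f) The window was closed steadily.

(a), (b), (e), (f)

(a) Entailed — dropping 'steadily' leaves a sub-description the original still satisfies.
(b) Entailed — the narrative places the pushing before the closing.
(c) Not entailed — 'was drawing' is progressive on an accomplishment; it does not entail the completed 'drew'.
(d) Not entailed — Omar pushed the cart, not the sketch; the sketch belongs to the drawing event.
(e) Entailed — dropping 'hastily', 'last Thursday' leaves a sub-description the original still satisfies.
(f) Entailed — the original entails any weakening of itself; this just generalizes the agent.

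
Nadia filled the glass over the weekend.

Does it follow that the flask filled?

Nothing is said about any flask; only the glass is affected.

no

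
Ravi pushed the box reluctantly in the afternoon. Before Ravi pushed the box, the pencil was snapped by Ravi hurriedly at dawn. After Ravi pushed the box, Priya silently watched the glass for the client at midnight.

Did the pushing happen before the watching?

yes

The narrative orders the pushing before the watching.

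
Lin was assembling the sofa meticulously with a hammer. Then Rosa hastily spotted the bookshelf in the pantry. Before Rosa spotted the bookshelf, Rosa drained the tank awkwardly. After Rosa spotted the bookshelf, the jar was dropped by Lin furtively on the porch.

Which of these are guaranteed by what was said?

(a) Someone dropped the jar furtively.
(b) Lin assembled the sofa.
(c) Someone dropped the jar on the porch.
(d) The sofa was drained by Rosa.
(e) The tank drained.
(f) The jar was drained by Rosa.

(a) Entailed — this follows by dropping conjuncts from the dropping event's description.
(b) Not entailed — 'was assembling' is progressive on an accomplishment; it does not entail the completed 'assembled'.
(c) Entailed — the original entails any weakening of itself; this just drops 'furtively' and generalizes the agent.
(d) Not entailed — Rosa drained the tank, not the sofa; the sofa belongs to the assembling event.
(e) Entailed — 'Rosa drained the tank' is causative; it entails the inchoative 'the tank drained'.
(f) Not entailed — Rosa drained the tank, not the jar; the jar belongs to the dropping event.

(a), (c), (e)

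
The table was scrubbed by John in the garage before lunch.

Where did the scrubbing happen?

in the garage

'in the garage' marks the location of the scrubbing event.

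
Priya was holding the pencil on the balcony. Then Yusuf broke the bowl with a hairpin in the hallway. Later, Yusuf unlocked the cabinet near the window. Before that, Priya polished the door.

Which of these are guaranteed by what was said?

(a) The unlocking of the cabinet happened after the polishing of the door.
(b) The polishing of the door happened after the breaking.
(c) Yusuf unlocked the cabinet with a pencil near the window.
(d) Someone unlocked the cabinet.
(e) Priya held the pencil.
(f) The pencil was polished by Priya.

(a), (d), (e)

(a) Entailed — the narrative places the polishing before the unlocking.
(b) Not entailed — the narrative doesn't order the breaking relative to the polishing.
(c) Not entailed — 'with a pencil' adds information not in the original event.
(d) Entailed — this follows by dropping conjuncts from the unlocking event's description.
(e) Entailed — 'hold' is an activity; 'was holding' entails that some holding happened, so 'held' holds.
(f) Not entailed — Priya polished the door, not the pencil; the pencil belongs to the holding event.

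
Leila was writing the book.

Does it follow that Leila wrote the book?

'was writing' is progressive; for an accomplishment like 'write the book', it doesn't entail completion.

no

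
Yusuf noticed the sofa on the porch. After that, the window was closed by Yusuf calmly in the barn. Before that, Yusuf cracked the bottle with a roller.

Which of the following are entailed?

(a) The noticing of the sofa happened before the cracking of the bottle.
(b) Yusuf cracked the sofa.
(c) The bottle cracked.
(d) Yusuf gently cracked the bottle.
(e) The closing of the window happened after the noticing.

(a) Not entailed — the narrative doesn't order the noticing relative to the cracking.
(b) Not entailed — Yusuf cracked the bottle, not the sofa; the sofa belongs to the noticing event.
(c) Entailed — 'Yusuf cracked the bottle' is causative; it entails the inchoative 'the bottle cracked'.
(d) Not entailed — 'gently' adds information not in the original event.
(e) Entailed — the narrative places the noticing before the closing.

(c), (e)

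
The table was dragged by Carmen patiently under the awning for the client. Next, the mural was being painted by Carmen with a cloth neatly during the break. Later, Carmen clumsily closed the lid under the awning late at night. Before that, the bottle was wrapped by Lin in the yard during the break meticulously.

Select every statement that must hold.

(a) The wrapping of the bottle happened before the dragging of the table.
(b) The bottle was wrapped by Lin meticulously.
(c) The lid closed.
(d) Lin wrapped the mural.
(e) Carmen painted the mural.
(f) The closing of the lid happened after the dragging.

(a) Not entailed — the narrative doesn't order the wrapping relative to the dragging.
(b) Entailed — this follows by dropping conjuncts from the wrapping event's description.
(c) Entailed — 'Carmen closed the lid' is causative; it entails the inchoative 'the lid closed'.
(d) Not entailed — Lin wrapped the bottle, not the mural; the mural belongs to the painting event.
(e) Not entailed — 'was painting' is progressive on an accomplishment; it does not entail the completed 'painted'.
(f) Entailed — the narrative places the dragging before the closing.

(b), (c), (f)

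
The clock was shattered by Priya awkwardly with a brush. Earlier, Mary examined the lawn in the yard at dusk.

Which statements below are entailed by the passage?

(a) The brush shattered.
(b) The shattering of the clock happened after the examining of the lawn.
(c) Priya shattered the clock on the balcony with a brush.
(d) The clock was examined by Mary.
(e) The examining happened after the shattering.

(b)

(a) Not entailed — the clock is what shattered, not the brush.
(b) Entailed — the narrative places the examining before the shattering.
(c) Not entailed — 'on the balcony' adds information not in the original event.
(d) Not entailed — Mary examined the lawn, not the clock; the clock belongs to the shattering event.
(e) Not entailed — the narrative places the examining before the shattering, not after.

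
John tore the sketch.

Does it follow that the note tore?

Nothing is said about any note; only the sketch is affected.

no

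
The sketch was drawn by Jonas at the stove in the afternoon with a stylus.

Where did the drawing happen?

at the stove

'at the stove' marks the location of the drawing event.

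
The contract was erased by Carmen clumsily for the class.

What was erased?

'the contract' marks the patient of the erasing event.

the contract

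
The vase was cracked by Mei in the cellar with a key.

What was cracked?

'the vase' marks the patient of the cracking event.

the vase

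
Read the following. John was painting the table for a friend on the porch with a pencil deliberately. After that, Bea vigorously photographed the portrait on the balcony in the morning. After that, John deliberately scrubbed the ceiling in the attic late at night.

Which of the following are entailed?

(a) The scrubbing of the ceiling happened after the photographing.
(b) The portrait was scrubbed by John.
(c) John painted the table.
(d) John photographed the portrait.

(a) Entailed — the narrative places the photographing before the scrubbing.
(b) Not entailed — John scrubbed the ceiling, not the portrait; the portrait belongs to the photographing event.
(c) Not entailed — 'was painting' is progressive on an accomplishment; it does not entail the completed 'painted'.
(d) Not entailed — the passage has Bea photographing the portrait, not John.

(a)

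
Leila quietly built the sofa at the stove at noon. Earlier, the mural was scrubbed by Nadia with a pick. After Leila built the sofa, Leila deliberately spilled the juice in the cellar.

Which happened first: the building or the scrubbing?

the scrubbing

The connectives place the scrubbing before the building.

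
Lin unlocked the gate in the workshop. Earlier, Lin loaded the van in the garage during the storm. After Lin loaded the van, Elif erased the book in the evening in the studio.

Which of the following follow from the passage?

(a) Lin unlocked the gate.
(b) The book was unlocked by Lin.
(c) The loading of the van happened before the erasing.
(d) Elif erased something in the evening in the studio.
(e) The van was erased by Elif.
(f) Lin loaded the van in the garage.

(a), (c), (d), (f)

(a) Entailed — dropping 'in the workshop' leaves a sub-description the original still satisfies.
(b) Not entailed — Lin unlocked the gate, not the book; the book belongs to the erasing event.
(c) Entailed — the narrative places the loading before the erasing.
(d) Entailed — this follows by dropping conjuncts from the erasing event's description.
(e) Not entailed — Elif erased the book, not the van; the van belongs to the loading event.
(f) Entailed — this follows by dropping conjuncts from the loading event's description.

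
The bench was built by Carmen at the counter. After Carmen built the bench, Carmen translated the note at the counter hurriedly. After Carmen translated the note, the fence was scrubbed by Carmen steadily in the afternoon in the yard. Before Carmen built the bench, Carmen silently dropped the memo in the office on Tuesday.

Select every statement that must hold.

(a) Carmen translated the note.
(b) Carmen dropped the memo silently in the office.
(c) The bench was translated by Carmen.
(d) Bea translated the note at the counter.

(a) Entailed — this follows by dropping conjuncts from the translating event's description.
(b) Entailed — this follows by dropping conjuncts from the dropping event's description.
(c) Not entailed — Carmen translated the note, not the bench; the bench belongs to the building event.
(d) Not entailed — the passage has Carmen translating the note, not Bea.

(a), (b)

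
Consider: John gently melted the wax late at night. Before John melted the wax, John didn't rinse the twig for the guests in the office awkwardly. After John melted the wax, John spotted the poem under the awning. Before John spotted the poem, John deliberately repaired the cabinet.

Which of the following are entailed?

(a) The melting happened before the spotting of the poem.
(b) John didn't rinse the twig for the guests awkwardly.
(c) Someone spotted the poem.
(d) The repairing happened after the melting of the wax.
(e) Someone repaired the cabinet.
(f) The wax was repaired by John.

(a), (c), (e)

(a) Entailed — the narrative places the melting before the spotting.
(b) Not entailed — dropping 'in the office' under negation is not valid — the original leaves open that John rinsed the twig some other way.
(c) Entailed — dropping 'under the awning' and generalizing the agent leaves a sub-description the original still satisfies.
(d) Not entailed — the narrative doesn't order the melting relative to the repairing.
(e) Entailed — dropping 'deliberately' and generalizing the agent leaves a sub-description the original still satisfies.
(f) Not entailed — John repaired the cabinet, not the wax; the wax belongs to the melting event.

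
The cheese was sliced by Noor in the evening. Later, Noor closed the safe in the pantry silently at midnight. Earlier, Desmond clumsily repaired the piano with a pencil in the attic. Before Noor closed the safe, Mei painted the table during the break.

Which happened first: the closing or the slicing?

The connectives place the slicing before the closing.

the slicing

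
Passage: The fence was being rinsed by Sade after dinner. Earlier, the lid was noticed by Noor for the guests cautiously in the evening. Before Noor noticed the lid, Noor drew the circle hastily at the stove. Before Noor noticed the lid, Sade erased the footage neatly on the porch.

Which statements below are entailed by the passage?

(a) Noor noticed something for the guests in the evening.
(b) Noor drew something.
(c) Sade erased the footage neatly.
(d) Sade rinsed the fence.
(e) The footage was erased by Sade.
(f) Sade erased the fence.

(a), (b), (c), (d), (e)

(a) Entailed — every conjunct here is already in the original noticing event.
(b) Entailed — dropping 'hastily', 'at the stove' and generalizing the patient leaves a sub-description the original still satisfies.
(c) Entailed — dropping 'on the porch' leaves a sub-description the original still satisfies.
(d) Entailed — 'rinse' is an activity; 'was rinsing' entails that some rinsing happened, so 'rinsed' holds.
(e) Entailed — the original entails any weakening of itself; this just drops 'neatly', 'on the porch'.
(f) Not entailed — Sade erased the footage, not the fence; the fence belongs to the rinsing event.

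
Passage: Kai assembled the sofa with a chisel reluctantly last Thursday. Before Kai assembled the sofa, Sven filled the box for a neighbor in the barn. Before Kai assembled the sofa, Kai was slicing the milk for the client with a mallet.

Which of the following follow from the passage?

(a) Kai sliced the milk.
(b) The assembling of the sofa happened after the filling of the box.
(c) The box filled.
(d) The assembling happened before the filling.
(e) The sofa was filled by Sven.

(b), (c)

(a) Not entailed — 'was slicing' is progressive on an accomplishment; it does not entail the completed 'sliced'.
(b) Entailed — the narrative places the filling before the assembling.
(c) Entailed — 'Sven filled the box' is causative; it entails the inchoative 'the box filled'.
(d) Not entailed — the narrative places the filling before the assembling, not after.
(e) Not entailed — Sven filled the box, not the sofa; the sofa belongs to the assembling event.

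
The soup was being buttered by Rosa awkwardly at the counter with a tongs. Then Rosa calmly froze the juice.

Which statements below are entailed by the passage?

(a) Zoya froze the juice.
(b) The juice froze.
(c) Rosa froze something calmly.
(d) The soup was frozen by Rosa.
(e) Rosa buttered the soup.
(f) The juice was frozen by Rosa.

(b), (c), (f)

(a) Not entailed — the passage has Rosa freezing the juice, not Zoya.
(b) Entailed — 'Rosa froze the juice' is causative; it entails the inchoative 'the juice froze'.
(c) Entailed — this follows by dropping conjuncts from the freezing event's description.
(d) Not entailed — Rosa froze the juice, not the soup; the soup belongs to the buttering event.
(e) Not entailed — 'was buttering' is progressive on an accomplishment; it does not entail the completed 'buttered'.
(f) Entailed — dropping 'calmly' leaves a sub-description the original still satisfies.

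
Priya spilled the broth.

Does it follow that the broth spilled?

'Priya spilled the broth' is the causative; it entails the inchoative 'the broth spilled'.

yes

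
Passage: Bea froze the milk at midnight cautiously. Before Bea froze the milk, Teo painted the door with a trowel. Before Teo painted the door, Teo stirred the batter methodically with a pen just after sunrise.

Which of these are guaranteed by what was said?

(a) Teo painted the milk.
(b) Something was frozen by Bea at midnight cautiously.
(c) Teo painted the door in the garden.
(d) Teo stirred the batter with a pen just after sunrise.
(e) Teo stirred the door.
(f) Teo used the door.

(b), (d)

(a) Not entailed — Teo painted the door, not the milk; the milk belongs to the freezing event.
(b) Entailed — the original entails any weakening of itself; this just generalizes the patient.
(c) Not entailed — 'in the garden' adds information not in the original event.
(d) Entailed — the original entails any weakening of itself; this just drops 'methodically'.
(e) Not entailed — Teo stirred the batter, not the door; the door belongs to the painting event.
(f) Not entailed — the door is the patient, not an instrument — Teo used a trowel.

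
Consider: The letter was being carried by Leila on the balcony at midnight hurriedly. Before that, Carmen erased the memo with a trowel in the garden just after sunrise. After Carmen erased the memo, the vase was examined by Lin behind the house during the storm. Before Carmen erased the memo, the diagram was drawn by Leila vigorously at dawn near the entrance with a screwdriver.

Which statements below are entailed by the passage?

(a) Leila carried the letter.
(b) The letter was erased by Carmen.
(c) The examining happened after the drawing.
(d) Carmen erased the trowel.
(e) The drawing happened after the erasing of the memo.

(a) Entailed — 'carry' is an activity; 'was carrying' entails that some carrying happened, so 'carried' holds.
(b) Not entailed — Carmen erased the memo, not the letter; the letter belongs to the carrying event.
(c) Entailed — the narrative places the drawing before the examining.
(d) Not entailed — the trowel is the instrument, not what was erased.
(e) Not entailed — the narrative places the drawing before the erasing, not after.

(a), (c)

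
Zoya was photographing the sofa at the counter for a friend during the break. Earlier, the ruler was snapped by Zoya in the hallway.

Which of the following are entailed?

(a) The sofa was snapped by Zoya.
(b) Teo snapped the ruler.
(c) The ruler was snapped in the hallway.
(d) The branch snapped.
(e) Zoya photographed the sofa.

(c)

(a) Not entailed — Zoya snapped the ruler, not the sofa; the sofa belongs to the photographing event.
(b) Not entailed — the passage has Zoya snapping the ruler, not Teo.
(c) Entailed — this follows by dropping conjuncts from the snapping event's description.
(d) Not entailed — the ruler is what snapped, not the branch.
(e) Not entailed — 'was photographing' is progressive on an accomplishment; it does not entail the completed 'photographed'.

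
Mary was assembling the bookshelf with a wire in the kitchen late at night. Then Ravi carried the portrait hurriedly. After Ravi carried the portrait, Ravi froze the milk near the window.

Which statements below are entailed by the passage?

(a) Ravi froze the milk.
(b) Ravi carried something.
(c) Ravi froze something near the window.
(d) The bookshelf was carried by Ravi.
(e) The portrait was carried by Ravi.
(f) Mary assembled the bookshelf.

(a), (b), (c), (e)

(a) Entailed — this follows by dropping conjuncts from the freezing event's description.
(b) Entailed — this follows by dropping conjuncts from the carrying event's description.
(c) Entailed — every conjunct here is already in the original freezing event.
(d) Not entailed — Ravi carried the portrait, not the bookshelf; the bookshelf belongs to the assembling event.
(e) Entailed — the original entails any weakening of itself; this just drops 'hurriedly'.
(f) Not entailed — 'was assembling' is progressive on an accomplishment; it does not entail the completed 'assembled'.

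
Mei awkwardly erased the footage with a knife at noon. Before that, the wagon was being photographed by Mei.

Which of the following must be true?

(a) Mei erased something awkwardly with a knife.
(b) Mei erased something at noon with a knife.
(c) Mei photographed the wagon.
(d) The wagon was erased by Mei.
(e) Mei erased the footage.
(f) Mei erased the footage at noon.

(a), (b), (e), (f)

(a) Entailed — dropping 'at noon' and generalizing the patient leaves a sub-description the original still satisfies.
(b) Entailed — dropping 'awkwardly' and generalizing the patient leaves a sub-description the original still satisfies.
(c) Not entailed — 'was photographing' is progressive on an accomplishment; it does not entail the completed 'photographed'.
(d) Not entailed — Mei erased the footage, not the wagon; the wagon belongs to the photographing event.
(e) Entailed — the original entails any weakening of itself; this just drops 'with a knife', 'awkwardly', 'at noon'.
(f) Entailed — every conjunct here is already in the original erasing event.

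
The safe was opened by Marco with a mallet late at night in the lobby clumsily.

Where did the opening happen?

in the lobby

'in the lobby' marks the location of the opening event.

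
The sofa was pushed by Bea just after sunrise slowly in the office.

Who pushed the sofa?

'Bea' marks the agent of the pushing event.

Bea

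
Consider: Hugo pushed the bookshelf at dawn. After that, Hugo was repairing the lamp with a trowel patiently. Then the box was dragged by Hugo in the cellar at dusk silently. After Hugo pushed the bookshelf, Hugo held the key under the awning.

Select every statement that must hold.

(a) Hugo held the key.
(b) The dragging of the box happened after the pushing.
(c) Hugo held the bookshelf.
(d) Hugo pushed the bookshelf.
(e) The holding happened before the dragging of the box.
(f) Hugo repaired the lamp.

(a) Entailed — the original entails any weakening of itself; this just drops 'under the awning'.
(b) Entailed — the narrative places the pushing before the dragging.
(c) Not entailed — Hugo held the key, not the bookshelf; the bookshelf belongs to the pushing event.
(d) Entailed — the original entails any weakening of itself; this just drops 'at dawn'.
(e) Not entailed — the narrative doesn't order the holding relative to the dragging.
(f) Not entailed — 'was repairing' is progressive on an accomplishment; it does not entail the completed 'repaired'.

(a), (b), (d)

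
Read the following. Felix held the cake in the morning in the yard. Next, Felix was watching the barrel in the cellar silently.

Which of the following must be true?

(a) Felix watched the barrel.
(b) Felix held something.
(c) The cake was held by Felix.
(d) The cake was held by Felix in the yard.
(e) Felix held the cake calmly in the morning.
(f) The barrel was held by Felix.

(a) Entailed — 'watch' is an activity; 'was watching' entails that some watching happened, so 'watched' holds.
(b) Entailed — this follows by dropping conjuncts from the holding event's description.
(c) Entailed — the original entails any weakening of itself; this just drops 'in the yard', 'in the morning'.
(d) Entailed — the original entails any weakening of itself; this just drops 'in the morning'.
(e) Not entailed — 'calmly' adds information not in the original event.
(f) Not entailed — Felix held the cake, not the barrel; the barrel belongs to the watching event.

(a), (b), (c), (d)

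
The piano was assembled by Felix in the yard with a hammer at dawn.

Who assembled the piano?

Felix

'Felix' marks the agent of the assembling event.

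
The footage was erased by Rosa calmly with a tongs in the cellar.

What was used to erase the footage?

'with a tongs' marks the instrument of the erasing event.

a tongs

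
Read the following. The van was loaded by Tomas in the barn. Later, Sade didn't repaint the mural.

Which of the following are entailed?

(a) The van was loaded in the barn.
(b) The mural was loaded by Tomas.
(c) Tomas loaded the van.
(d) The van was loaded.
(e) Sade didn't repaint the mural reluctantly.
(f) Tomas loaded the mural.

(a), (c), (d), (e)

(a) Entailed — this follows by dropping conjuncts from the loading event's description.
(b) Not entailed — Tomas loaded the van, not the mural; the mural belongs to the repainting event.
(c) Entailed — every conjunct here is already in the original loading event.
(d) Entailed — this follows by dropping conjuncts from the loading event's description.
(e) Entailed — under negation, adding a further restriction is entailed: if no such repainting event occurred, none occurred reluctantly either.
(f) Not entailed — Tomas loaded the van, not the mural; the mural belongs to the repainting event.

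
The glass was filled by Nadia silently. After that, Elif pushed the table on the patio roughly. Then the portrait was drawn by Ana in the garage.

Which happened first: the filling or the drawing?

The connectives place the filling before the drawing.

the filling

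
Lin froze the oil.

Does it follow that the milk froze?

no

Nothing is said about any milk; only the oil is affected.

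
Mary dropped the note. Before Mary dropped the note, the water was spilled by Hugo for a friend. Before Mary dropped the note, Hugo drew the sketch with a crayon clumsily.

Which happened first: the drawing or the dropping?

the drawing

The connectives place the drawing before the dropping.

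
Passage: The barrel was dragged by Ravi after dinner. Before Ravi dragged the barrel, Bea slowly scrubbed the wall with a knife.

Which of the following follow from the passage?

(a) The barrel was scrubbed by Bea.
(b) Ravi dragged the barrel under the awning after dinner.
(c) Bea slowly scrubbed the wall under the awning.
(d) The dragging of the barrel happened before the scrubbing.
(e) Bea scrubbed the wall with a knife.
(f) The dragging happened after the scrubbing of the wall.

(a) Not entailed — Bea scrubbed the wall, not the barrel; the barrel belongs to the dragging event.
(b) Not entailed — 'under the awning' adds information not in the original event.
(c) Not entailed — 'under the awning' adds information not in the original event.
(d) Not entailed — the narrative places the scrubbing before the dragging, not after.
(e) Entailed — this follows by dropping conjuncts from the scrubbing event's description.
(f) Entailed — the narrative places the scrubbing before the dragging.

(e), (f)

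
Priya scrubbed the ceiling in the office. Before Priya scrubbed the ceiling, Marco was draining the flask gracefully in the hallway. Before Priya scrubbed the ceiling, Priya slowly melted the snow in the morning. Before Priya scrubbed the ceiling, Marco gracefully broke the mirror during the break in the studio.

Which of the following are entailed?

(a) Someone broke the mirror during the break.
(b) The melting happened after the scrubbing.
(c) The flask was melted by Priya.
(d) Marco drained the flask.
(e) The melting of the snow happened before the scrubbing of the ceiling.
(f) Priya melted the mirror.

(a), (e)

(a) Entailed — the original entails any weakening of itself; this just drops 'gracefully', 'in the studio' and generalizes the agent.
(b) Not entailed — the narrative places the melting before the scrubbing, not after.
(c) Not entailed — Priya melted the snow, not the flask; the flask belongs to the draining event.
(d) Not entailed — 'was draining' is progressive on an accomplishment; it does not entail the completed 'drained'.
(e) Entailed — the narrative places the melting before the scrubbing.
(f) Not entailed — Priya melted the snow, not the mirror; the mirror belongs to the breaking event.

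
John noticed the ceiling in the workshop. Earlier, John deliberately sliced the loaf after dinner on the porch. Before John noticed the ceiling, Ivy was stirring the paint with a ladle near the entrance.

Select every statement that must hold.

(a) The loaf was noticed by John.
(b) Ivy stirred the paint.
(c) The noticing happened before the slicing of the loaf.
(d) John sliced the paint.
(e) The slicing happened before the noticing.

(a) Not entailed — John noticed the ceiling, not the loaf; the loaf belongs to the slicing event.
(b) Entailed — 'stir' is an activity; 'was stirring' entails that some stirring happened, so 'stirred' holds.
(c) Not entailed — the narrative places the slicing before the noticing, not after.
(d) Not entailed — John sliced the loaf, not the paint; the paint belongs to the stirring event.
(e) Entailed — the narrative places the slicing before the noticing.

(b), (e)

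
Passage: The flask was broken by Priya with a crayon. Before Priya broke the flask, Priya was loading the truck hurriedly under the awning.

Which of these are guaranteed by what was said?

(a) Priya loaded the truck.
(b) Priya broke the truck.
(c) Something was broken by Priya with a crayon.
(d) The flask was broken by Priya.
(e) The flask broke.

(c), (d), (e)

(a) Not entailed — 'was loading' is progressive on an accomplishment; it does not entail the completed 'loaded'.
(b) Not entailed — Priya broke the flask, not the truck; the truck belongs to the loading event.
(c) Entailed — generalizing the patient leaves a sub-description the original still satisfies.
(d) Entailed — the original entails any weakening of itself; this just drops 'with a crayon'.
(e) Entailed — 'Priya broke the flask' is causative; it entails the inchoative 'the flask broke'.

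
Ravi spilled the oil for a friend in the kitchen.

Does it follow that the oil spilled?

'Ravi spilled the oil' is the causative; it entails the inchoative 'the oil spilled'.

yes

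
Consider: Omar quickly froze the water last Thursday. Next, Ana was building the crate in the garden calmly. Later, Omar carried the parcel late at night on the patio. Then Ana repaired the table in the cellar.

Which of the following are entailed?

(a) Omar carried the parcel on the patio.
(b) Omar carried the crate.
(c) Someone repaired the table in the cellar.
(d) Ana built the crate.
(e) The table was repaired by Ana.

(a) Entailed — the original entails any weakening of itself; this just drops 'late at night'.
(b) Not entailed — Omar carried the parcel, not the crate; the crate belongs to the building event.
(c) Entailed — every conjunct here is already in the original repairing event.
(d) Not entailed — 'was building' is progressive on an accomplishment; it does not entail the completed 'built'.
(e) Entailed — this follows by dropping conjuncts from the repairing event's description.

(a), (c), (e)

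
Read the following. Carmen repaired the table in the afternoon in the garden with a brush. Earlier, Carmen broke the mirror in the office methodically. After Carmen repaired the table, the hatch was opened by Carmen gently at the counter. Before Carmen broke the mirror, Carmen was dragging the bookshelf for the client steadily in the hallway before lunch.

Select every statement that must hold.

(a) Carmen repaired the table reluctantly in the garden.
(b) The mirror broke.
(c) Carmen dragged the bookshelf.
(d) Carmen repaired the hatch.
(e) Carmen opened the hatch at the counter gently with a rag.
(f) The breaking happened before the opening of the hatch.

(b), (c), (f)

(a) Not entailed — 'reluctantly' adds information not in the original event.
(b) Entailed — 'Carmen broke the mirror' is causative; it entails the inchoative 'the mirror broke'.
(c) Entailed — 'drag' is an activity; 'was dragging' entails that some dragging happened, so 'dragged' holds.
(d) Not entailed — Carmen repaired the table, not the hatch; the hatch belongs to the opening event.
(e) Not entailed — 'with a rag' adds information not in the original event.
(f) Entailed — the narrative places the breaking before the opening.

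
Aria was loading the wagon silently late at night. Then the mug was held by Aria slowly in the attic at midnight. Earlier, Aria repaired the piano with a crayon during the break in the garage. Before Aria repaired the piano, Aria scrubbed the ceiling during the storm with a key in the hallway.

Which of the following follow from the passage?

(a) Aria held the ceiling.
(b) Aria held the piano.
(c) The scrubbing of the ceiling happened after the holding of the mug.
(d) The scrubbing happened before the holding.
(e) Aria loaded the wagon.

(d)

(a) Not entailed — Aria held the mug, not the ceiling; the ceiling belongs to the scrubbing event.
(b) Not entailed — Aria held the mug, not the piano; the piano belongs to the repairing event.
(c) Not entailed — the narrative places the scrubbing before the holding, not after.
(d) Entailed — the narrative places the scrubbing before the holding.
(e) Not entailed — 'was loading' is progressive on an accomplishment; it does not entail the completed 'loaded'.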